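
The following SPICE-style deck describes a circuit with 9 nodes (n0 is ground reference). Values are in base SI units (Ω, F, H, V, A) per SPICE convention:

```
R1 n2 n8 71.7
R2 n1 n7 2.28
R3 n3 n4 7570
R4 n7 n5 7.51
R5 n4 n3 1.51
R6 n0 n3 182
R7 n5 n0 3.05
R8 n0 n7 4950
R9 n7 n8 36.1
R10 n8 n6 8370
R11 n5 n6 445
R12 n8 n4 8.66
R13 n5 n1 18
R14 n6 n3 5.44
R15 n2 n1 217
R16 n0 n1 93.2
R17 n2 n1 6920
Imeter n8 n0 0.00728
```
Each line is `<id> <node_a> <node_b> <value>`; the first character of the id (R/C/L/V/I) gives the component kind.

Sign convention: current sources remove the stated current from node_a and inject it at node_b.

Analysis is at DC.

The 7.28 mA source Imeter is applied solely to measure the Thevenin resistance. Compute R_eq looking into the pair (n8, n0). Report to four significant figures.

MNA unknowns: 8 node voltages V₁..V_8
R1: Y=0.01395 on G[2,8]
R2: Y=0.4386 on G[1,7]
R3: Y=0.0001321 on G[3,4]
R4: Y=0.1332 on G[7,5]
R5: Y=0.6623 on G[4,3]
R6: Y=0.005495 on G[0,3]
R7: Y=0.3279 on G[5,0]
R8: Y=0.0002020 on G[0,7]
R9: Y=0.02770 on G[7,8]
R10: Y=0.0001195 on G[8,6]
R11: Y=0.002247 on G[5,6]
R12: Y=0.1155 on G[8,4]
R13: Y=0.05556 on G[5,1]
R14: Y=0.1838 on G[6,3]
R15: Y=0.004608 on G[2,1]
R16: Y=0.01073 on G[0,1]
R17: Y=0.0001445 on G[2,1]
Imeter: z[8]−=0.00728, z[0]+=0.00728
solve → V1=-0.04290, V2=-0.1805, V3=-0.2113, V4=-0.2137, V5=-0.01723, V6=-0.2089, V7=-0.04571, V8=-0.2274

R_eq = 31.24 Ω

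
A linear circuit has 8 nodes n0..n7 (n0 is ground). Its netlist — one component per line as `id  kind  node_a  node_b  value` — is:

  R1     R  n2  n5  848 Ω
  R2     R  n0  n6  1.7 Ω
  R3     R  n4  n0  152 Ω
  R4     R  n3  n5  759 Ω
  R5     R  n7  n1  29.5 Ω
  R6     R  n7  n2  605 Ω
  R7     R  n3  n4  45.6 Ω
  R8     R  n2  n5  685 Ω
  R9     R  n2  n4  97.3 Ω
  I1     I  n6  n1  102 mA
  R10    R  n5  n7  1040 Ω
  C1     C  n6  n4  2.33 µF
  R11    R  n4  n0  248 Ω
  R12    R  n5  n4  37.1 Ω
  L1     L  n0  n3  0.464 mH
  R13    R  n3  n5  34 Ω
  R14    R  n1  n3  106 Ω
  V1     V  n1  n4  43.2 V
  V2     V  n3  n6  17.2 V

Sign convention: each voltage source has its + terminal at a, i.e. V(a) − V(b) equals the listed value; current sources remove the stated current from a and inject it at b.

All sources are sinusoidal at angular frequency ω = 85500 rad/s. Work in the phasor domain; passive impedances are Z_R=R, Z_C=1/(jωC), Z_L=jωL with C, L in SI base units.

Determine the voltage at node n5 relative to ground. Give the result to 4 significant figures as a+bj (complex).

Element admittances at ω=85500 rad/s:
  Y(R1) = 0.001179+0.000j S between n2,n5
  Y(R2) = 0.5882+0.000j S between n0,n6
  Y(R3) = 0.006579+0.000j S between n4,n0
  Y(R4) = 0.001318+0.000j S between n3,n5
  Y(R5) = 0.03390+0.000j S between n7,n1
  Y(R6) = 0.001653+0.000j S between n7,n2
  Y(R7) = 0.02193+0.000j S between n3,n4
  Y(R8) = 0.001460+0.000j S between n2,n5
  Y(R9) = 0.01028+0.000j S between n2,n4
  I1: injects 0.102 A into n1 (from n6)
  Y(R10) = 0.0009615+0.000j S between n5,n7
  Y(C1) = 0.000+0.1992j S between n6,n4
  Y(R11) = 0.004032+0.000j S between n4,n0
  Y(R12) = 0.02695+0.000j S between n5,n4
  Y(L1) = 0.000-0.02521j S between n0,n3
  Y(R13) = 0.02941+0.000j S between n3,n5
  Y(R14) = 0.009434+0.000j S between n1,n3
  V1: constraint V(n1)−V(n4) = 43.2
  V2: constraint V(n3)−V(n6) = 17.2
Assemble and solve the 9×9 MNA system:
  V(n1)=43.75-1.429j  V(n2)=6.829-1.224j  V(n3)=17.16+0.7610j  V(n4)=0.5454-1.429j  V(n5)=9.783-0.3215j  V(n6)=-0.04245+0.7610j  V(n7)=41.18-1.391j
  i(V1)=-0.2358+0.02196j  i(V2)=-0.3593+0.3305j

9.783-0.3215j V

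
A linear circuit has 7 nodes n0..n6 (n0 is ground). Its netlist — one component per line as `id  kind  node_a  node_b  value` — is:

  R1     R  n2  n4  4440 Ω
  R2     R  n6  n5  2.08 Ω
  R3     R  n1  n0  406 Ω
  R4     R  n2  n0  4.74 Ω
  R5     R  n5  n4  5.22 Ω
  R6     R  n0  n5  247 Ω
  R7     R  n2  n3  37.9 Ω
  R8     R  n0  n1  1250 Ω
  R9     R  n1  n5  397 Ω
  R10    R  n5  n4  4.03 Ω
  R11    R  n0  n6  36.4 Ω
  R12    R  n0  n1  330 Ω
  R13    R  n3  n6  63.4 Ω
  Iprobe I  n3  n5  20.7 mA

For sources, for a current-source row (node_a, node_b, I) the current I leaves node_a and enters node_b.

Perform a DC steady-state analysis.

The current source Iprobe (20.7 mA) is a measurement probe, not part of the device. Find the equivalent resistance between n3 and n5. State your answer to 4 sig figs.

MNA unknowns: 6 node voltages V₁..V_6
R1: Y=0.0002252 on G[2,4]
R2: Y=0.4808 on G[6,5]
R3: Y=0.002463 on G[1,0]
R4: Y=0.2110 on G[2,0]
R5: Y=0.1916 on G[5,4]
R6: Y=0.004049 on G[0,5]
R7: Y=0.02639 on G[2,3]
R8: Y=0.0008000 on G[0,1]
R9: Y=0.002519 on G[1,5]
R10: Y=0.2481 on G[5,4]
R11: Y=0.02747 on G[0,6]
R12: Y=0.003030 on G[0,1]
R13: Y=0.01577 on G[3,6]
Iprobe: z[3]−=0.0207, z[5]+=0.0207
solve → V1=0.09184, V2=-0.04567, V3=-0.4140, V4=0.3211, V5=0.3213, V6=0.2823

R_eq = 35.52 Ω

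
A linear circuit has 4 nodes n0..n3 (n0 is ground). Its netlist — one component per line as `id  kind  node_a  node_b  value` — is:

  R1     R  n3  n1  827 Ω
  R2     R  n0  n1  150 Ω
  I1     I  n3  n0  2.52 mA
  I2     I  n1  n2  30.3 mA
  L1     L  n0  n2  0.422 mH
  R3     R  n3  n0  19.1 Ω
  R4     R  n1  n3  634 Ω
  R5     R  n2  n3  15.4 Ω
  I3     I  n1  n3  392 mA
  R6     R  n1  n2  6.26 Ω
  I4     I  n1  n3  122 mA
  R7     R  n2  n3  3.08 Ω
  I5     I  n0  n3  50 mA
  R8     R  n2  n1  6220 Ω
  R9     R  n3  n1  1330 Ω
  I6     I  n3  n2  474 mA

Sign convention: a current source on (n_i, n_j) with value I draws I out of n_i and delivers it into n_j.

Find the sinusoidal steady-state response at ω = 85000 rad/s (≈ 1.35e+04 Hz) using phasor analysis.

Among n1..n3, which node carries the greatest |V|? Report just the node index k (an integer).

1

Apply KCL at each of the 3 non-ground nodes and solve the resulting linear system.
Node n1: branches {R1, R2, I2, R4, I3, R6, I4, R8, R9} → V_1 = -2.345+0.4514j
Node n2: branches {I2, L1, R5, R6, R7, R8, I6} → V_2 = 0.8883+0.4710j
Node n3: branches {R1, I1, R3, R4, R5, I3, I4, R7, I5, R9, I6} → V_3 = 0.9546+0.4155j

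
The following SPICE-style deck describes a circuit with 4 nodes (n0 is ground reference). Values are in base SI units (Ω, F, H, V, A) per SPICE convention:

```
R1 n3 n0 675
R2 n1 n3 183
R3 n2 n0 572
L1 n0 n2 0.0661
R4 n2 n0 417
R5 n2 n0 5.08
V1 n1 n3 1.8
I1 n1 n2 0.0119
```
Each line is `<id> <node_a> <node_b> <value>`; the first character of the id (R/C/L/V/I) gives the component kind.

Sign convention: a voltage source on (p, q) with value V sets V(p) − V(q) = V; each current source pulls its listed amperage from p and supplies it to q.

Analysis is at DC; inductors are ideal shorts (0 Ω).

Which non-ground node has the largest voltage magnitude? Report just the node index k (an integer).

3

MNA unknowns: 3 node voltages V₁..V_3 plus 2 source currents (L1, V1)
R1: Y=0.001481 on G[3,0]
R2: Y=0.005464 on G[1,3]
R3: Y=0.001748 on G[2,0]
L1: row V0−V2=0, i_L1 at 0,2
R4: Y=0.002398 on G[2,0]
R5: Y=0.1969 on G[2,0]
V1: row V1−V3=1.8, i_V1 at 1,3
I1: z[1]−=0.0119, z[2]+=0.0119
solve → V1=-6.233, V2=0.000, V3=-8.033
aux → i_L1=-0.01190, i_V1=-0.02174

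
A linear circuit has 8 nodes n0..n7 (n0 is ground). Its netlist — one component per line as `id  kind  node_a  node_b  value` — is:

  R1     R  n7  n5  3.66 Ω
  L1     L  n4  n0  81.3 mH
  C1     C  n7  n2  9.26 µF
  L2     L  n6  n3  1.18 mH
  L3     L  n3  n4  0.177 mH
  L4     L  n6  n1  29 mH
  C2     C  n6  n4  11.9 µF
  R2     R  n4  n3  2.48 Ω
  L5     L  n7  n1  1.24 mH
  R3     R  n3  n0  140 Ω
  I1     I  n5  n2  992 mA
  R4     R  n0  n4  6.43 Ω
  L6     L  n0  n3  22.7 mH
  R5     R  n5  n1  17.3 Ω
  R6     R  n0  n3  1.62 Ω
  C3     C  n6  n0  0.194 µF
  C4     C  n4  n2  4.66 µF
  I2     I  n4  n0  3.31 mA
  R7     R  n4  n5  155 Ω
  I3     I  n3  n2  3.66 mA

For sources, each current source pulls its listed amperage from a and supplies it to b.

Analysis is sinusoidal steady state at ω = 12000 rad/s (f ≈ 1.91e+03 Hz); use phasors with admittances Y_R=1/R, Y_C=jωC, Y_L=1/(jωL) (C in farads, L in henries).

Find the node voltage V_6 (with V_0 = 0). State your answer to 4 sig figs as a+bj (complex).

Apply KCL at each of the 7 non-ground nodes and solve the resulting linear system.
Node n1: branches {L4, L5, R5} → V_1 = -2.765+6.611j
Node n2: branches {C1, I1, C4, I3} → V_2 = -1.077-0.2406j
Node n3: branches {L2, L3, R2, R3, L6, R6, I3} → V_3 = -0.006599-0.005226j
Node n4: branches {L1, L3, C2, R2, R4, C4, I2, R7} → V_4 = 0.001884+0.01903j
Node n5: branches {R1, I1, R5, R7} → V_5 = -4.725+8.086j
Node n6: branches {L2, L4, C2, C3} → V_6 = 0.1212-0.2221j
Node n7: branches {R1, C1, L5} → V_7 = -1.620+8.589j

0.1212-0.2221j V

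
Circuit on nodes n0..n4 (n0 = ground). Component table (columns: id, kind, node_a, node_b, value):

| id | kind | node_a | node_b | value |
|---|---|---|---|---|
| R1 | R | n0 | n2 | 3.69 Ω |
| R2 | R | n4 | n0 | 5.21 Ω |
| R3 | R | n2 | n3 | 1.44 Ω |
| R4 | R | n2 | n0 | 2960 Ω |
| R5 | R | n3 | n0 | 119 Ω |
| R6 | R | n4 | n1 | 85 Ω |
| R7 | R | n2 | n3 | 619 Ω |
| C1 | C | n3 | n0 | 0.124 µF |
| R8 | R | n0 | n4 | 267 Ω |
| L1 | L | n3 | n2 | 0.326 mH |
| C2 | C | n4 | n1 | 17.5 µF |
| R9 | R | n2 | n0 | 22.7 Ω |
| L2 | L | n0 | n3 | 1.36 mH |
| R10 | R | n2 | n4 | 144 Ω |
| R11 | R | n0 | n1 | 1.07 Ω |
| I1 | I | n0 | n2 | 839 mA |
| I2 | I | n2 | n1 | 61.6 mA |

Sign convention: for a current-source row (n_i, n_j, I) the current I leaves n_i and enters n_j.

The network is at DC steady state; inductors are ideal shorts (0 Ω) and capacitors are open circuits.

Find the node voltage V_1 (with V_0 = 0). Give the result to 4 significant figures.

0.06514 V

Element admittances at DC:
  Y(R1) = 0.2710 S between n0,n2
  Y(R2) = 0.1919 S between n4,n0
  Y(R3) = 0.6944 S between n2,n3
  Y(R4) = 0.0003378 S between n2,n0
  Y(R5) = 0.008403 S between n3,n0
  Y(R6) = 0.01176 S between n4,n1
  Y(R7) = 0.001616 S between n2,n3
  Y(C1) = 0.000 S between n3,n0
  Y(R8) = 0.003745 S between n0,n4
  L1: short n3↔n2 (DC inductor)
  Y(C2) = 0.000 S between n4,n1
  Y(R9) = 0.04405 S between n2,n0
  L2: short n0↔n3 (DC inductor)
  Y(R10) = 0.006944 S between n2,n4
  Y(R11) = 0.9346 S between n0,n1
  I1: injects 0.839 A into n2 (from n0)
  I2: injects 0.0616 A into n1 (from n2)
Assemble and solve the 6×6 MNA system:
  V(n1)=0.06514  V(n2)=0.000  V(n3)=0.000  V(n4)=0.003574
  i(L1)=-0.7774  i(L2)=-0.7774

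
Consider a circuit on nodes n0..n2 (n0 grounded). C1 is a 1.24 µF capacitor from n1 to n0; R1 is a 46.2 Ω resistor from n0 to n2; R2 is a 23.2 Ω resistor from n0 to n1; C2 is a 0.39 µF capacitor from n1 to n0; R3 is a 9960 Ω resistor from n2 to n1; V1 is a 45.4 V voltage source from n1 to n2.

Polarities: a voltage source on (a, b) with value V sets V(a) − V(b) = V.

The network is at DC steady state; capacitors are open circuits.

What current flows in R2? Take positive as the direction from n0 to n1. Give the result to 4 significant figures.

Element admittances at DC:
  Y(C1) = 0.000 S between n1,n0
  Y(R1) = 0.02165 S between n0,n2
  Y(R2) = 0.04310 S between n0,n1
  Y(C2) = 0.000 S between n1,n0
  Y(R3) = 0.0001004 S between n2,n1
  V1: constraint V(n1)−V(n2) = 45.4
Assemble and solve the 3×3 MNA system:
  V(n1)=15.18  V(n2)=-30.22
  i(V1)=-0.6587

-0.6542 A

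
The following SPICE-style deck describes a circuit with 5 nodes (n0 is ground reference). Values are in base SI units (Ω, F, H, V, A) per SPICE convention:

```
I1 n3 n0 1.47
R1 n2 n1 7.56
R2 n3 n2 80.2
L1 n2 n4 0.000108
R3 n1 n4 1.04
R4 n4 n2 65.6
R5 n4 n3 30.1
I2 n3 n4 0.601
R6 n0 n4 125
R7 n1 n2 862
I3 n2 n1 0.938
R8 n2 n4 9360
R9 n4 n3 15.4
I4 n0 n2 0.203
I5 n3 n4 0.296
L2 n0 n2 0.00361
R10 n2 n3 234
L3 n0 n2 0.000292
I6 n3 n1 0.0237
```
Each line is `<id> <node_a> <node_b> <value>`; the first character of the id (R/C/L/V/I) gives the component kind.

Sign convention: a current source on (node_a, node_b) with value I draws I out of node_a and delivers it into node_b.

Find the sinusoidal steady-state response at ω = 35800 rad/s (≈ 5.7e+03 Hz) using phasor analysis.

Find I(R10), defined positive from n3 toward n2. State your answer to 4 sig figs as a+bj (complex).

-0.09175-0.002441j A

Apply KCL at each of the 4 non-ground nodes and solve the resulting linear system.
Node n1: branches {R1, R3, R7, I3, I6} → V_1 = -0.7915-12.70j
Node n2: branches {R1, R2, L1, R4, R7, I3, R8, I4, L2, R10, L3} → V_2 = -0.9892-12.12j
Node n3: branches {I1, R2, R5, I2, R9, I5, R10, I6} → V_3 = -22.46-12.69j
Node n4: branches {L1, R3, R4, R5, I2, R6, R8, R9, I5} → V_4 = -1.764-12.79j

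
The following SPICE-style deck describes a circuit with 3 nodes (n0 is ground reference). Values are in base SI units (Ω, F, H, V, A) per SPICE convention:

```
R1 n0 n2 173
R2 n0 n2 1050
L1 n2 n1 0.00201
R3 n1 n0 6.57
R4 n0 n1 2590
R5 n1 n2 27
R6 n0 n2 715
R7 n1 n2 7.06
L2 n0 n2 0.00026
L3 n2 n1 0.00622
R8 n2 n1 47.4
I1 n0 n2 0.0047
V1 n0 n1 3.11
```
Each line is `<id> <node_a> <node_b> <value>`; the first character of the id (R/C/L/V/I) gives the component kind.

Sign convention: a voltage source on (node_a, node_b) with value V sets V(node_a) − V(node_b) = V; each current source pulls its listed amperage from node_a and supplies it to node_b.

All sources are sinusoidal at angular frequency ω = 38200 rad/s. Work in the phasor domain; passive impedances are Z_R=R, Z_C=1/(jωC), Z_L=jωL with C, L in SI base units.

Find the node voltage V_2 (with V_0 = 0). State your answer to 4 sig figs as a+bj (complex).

-2.355-1.078j V

Element admittances at ω=38200 rad/s:
  Y(R1) = 0.005780+0.000j S between n0,n2
  Y(R2) = 0.0009524+0.000j S between n0,n2
  Y(L1) = 0.000-0.01302j S between n2,n1
  Y(R3) = 0.1522+0.000j S between n1,n0
  Y(R4) = 0.0003861+0.000j S between n0,n1
  Y(R5) = 0.03704+0.000j S between n1,n2
  Y(R6) = 0.001399+0.000j S between n0,n2
  Y(R7) = 0.1416+0.000j S between n1,n2
  Y(L2) = 0.000-0.1007j S between n0,n2
  Y(L3) = 0.000-0.004209j S between n2,n1
  Y(R8) = 0.02110+0.000j S between n2,n1
  I1: injects 0.0047 A into n2 (from n0)
  V1: constraint V(n0)−V(n1) = 3.11
Assemble and solve the 3×3 MNA system:
  V(n1)=-3.110+0.000j  V(n2)=-2.355-1.078j
  i(V1)=-0.6069+0.2283j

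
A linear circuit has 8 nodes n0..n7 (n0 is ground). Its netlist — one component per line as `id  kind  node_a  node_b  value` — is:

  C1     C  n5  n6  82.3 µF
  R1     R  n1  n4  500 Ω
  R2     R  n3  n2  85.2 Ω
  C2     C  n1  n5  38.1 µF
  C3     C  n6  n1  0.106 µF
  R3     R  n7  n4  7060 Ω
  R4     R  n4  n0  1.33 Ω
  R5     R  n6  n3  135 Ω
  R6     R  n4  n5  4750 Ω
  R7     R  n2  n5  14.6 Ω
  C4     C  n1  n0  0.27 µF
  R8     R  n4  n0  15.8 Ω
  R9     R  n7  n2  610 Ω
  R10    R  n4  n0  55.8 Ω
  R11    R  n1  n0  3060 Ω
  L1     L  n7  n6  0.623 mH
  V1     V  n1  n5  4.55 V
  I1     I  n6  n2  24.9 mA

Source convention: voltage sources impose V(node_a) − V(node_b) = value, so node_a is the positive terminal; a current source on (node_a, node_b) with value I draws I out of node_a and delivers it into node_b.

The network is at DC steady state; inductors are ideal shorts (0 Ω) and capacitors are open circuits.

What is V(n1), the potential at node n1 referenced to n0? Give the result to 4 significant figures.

Element admittances at DC:
  Y(C1) = 0.000 S between n5,n6
  Y(R1) = 0.002000 S between n1,n4
  Y(R2) = 0.01174 S between n3,n2
  Y(C2) = 0.000 S between n1,n5
  Y(C3) = 0.000 S between n6,n1
  Y(R3) = 0.0001416 S between n7,n4
  Y(R4) = 0.7519 S between n4,n0
  Y(R5) = 0.007407 S between n6,n3
  Y(R6) = 0.0002105 S between n4,n5
  Y(R7) = 0.06849 S between n2,n5
  Y(C4) = 0.000 S between n1,n0
  Y(R8) = 0.06329 S between n4,n0
  Y(R9) = 0.001639 S between n7,n2
  Y(R10) = 0.01792 S between n4,n0
  Y(R11) = 0.0003268 S between n1,n0
  L1: short n7↔n6 (DC inductor)
  V1: constraint V(n1)−V(n5) = 4.55
  I1: injects 0.0249 A into n2 (from n6)
Assemble and solve the 9×9 MNA system:
  V(n1)=0.8008  V(n2)=-3.733  V(n3)=-5.225  V(n4)=-0.0003141  V(n5)=-3.749  V(n6)=-7.588  V(n7)=-7.588
  i(L1)=0.007394  i(V1)=-0.001864

0.8008 V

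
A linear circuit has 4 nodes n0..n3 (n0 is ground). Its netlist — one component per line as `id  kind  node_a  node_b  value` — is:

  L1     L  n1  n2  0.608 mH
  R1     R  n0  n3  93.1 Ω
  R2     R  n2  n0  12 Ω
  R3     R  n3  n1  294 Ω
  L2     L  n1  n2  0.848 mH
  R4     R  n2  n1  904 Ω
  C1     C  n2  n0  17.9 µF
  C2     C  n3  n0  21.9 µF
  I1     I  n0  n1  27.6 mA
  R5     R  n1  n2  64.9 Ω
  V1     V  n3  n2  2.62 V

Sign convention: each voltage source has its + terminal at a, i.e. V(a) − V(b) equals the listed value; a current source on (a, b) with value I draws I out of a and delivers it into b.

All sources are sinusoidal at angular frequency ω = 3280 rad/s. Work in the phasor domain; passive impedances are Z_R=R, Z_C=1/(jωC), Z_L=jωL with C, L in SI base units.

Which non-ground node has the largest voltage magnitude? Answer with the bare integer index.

3

MNA unknowns: 3 node voltages V₁..V_3 plus 1 source current (V1)
L1: Y=0.000-0.5014j on G[1,2]
R1: Y=0.01074+0.000j on G[0,3]
R2: Y=0.08333+0.000j on G[2,0]
R3: Y=0.003401+0.000j on G[3,1]
L2: Y=0.000-0.3595j on G[1,2]
R4: Y=0.001106+0.000j on G[2,1]
C1: Y=0.000+0.05871j on G[2,0]
C2: Y=0.000+0.07183j on G[3,0]
I1: z[0]−=0.0276, z[1]+=0.0276
R5: Y=0.01541+0.000j on G[1,2]
V1: row V3−V2=2.62, i_V1 at 3,2
solve → V1=-0.9499-0.6387j, V2=-0.9509-0.6811j, V3=1.669-0.6811j
aux → i_V1=-0.07576-0.1124j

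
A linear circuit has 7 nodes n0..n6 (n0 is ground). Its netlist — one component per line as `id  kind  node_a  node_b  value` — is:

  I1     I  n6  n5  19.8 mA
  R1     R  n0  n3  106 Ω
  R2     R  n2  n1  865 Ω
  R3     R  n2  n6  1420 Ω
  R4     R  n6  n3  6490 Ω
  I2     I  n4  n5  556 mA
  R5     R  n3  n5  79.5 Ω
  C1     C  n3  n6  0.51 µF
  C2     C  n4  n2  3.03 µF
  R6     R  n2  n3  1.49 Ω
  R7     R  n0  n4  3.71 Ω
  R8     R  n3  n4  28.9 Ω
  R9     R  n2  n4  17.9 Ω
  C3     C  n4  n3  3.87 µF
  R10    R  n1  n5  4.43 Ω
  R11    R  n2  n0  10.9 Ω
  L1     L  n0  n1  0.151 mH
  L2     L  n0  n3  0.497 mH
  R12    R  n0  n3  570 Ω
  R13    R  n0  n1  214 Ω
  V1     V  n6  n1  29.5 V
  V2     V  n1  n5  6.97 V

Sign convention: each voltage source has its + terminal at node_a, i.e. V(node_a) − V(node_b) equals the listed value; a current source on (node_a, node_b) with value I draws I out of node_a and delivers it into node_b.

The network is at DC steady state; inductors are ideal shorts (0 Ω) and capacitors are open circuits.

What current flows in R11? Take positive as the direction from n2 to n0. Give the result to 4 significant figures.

-0.007402 A

Apply KCL at each of the 6 non-ground nodes and solve the resulting linear system.
Node n1: branches {R2, R10, L1, R13, V1, V2} → V_1 = 0.000
Node n2: branches {R2, R3, C2, R6, R9, R11} → V_2 = -0.08068
Node n3: branches {R1, R4, R5, C1, R6, R8, C3, L2, R12} → V_3 = 0.000
Node n4: branches {I2, C2, R7, R8, R9, C3} → V_4 = -1.557
Node n5: branches {I1, I2, R5, R10, V2} → V_5 = -6.970
Node n6: branches {I1, R3, R4, C1, V1} → V_6 = 29.50
Source currents: i(L1)=-0.6182, i(L2)=0.1911, i(V1)=-0.04518, i(V2)=-2.237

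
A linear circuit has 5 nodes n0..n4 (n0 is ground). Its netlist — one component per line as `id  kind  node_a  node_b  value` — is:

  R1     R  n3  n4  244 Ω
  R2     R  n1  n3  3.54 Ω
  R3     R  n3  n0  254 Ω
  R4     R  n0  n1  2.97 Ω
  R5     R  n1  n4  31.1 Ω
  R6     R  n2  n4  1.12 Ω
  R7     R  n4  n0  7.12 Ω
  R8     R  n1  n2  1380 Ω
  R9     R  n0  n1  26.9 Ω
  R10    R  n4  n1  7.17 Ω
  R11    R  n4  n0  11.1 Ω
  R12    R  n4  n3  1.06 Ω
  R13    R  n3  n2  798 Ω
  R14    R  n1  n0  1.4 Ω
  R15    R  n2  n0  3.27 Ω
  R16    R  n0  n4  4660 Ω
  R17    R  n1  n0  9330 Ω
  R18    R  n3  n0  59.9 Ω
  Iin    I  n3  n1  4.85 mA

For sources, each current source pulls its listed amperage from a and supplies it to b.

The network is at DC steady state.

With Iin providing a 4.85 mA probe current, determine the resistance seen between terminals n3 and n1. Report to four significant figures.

Element admittances at DC:
  Y(R1) = 0.004098 S between n3,n4
  Y(R2) = 0.2825 S between n1,n3
  Y(R3) = 0.003937 S between n3,n0
  Y(R4) = 0.3367 S between n0,n1
  Y(R5) = 0.03215 S between n1,n4
  Y(R6) = 0.8929 S between n2,n4
  Y(R7) = 0.1404 S between n4,n0
  Y(R8) = 0.0007246 S between n1,n2
  Y(R9) = 0.03717 S between n0,n1
  Y(R10) = 0.1395 S between n4,n1
  Y(R11) = 0.09009 S between n4,n0
  Y(R12) = 0.9434 S between n4,n3
  Y(R13) = 0.001253 S between n3,n2
  Y(R14) = 0.7143 S between n1,n0
  Y(R15) = 0.3058 S between n2,n0
  Y(R16) = 0.0002146 S between n0,n4
  Y(R17) = 0.0001072 S between n1,n0
  Y(R18) = 0.01669 S between n3,n0
  Iin: injects 0.00485 A into n1 (from n3)
Assemble and solve the 4×4 MNA system:
  V(n1)=0.001613  V(n2)=-0.002644  V(n3)=-0.006198  V(n4)=-0.003548

R_eq = 1.610 Ω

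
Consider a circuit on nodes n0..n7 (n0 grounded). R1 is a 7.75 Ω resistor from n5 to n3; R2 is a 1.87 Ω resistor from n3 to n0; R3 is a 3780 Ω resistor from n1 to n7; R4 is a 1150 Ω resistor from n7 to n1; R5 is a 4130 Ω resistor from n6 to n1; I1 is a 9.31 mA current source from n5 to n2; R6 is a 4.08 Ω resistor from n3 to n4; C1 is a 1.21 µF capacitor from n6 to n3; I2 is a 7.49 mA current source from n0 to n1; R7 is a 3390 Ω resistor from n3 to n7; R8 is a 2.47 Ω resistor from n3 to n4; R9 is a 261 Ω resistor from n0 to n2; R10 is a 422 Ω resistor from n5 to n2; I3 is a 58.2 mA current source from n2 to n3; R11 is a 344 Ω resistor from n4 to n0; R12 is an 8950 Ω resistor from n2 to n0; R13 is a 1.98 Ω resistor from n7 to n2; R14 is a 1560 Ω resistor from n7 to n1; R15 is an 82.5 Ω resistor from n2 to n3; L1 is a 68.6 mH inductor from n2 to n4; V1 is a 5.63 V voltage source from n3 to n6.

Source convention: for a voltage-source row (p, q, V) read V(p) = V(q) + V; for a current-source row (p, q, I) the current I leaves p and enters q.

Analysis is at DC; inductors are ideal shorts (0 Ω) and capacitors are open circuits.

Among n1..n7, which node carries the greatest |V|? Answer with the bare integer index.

6

Element admittances at DC:
  Y(R1) = 0.1290 S between n5,n3
  Y(R2) = 0.5348 S between n3,n0
  Y(R3) = 0.0002646 S between n1,n7
  Y(R4) = 0.0008696 S between n7,n1
  Y(R5) = 0.0002421 S between n6,n1
  I1: injects 0.00931 A into n2 (from n5)
  Y(R6) = 0.2451 S between n3,n4
  Y(C1) = 0.000 S between n6,n3
  I2: injects 0.00749 A into n1 (from n0)
  Y(R7) = 0.0002950 S between n3,n7
  Y(R8) = 0.4049 S between n3,n4
  Y(R9) = 0.003831 S between n0,n2
  Y(R10) = 0.002370 S between n5,n2
  I3: injects 0.0582 A into n3 (from n2)
  Y(R11) = 0.002907 S between n4,n0
  Y(R12) = 0.0001117 S between n2,n0
  Y(R13) = 0.5051 S between n7,n2
  Y(R14) = 0.0006410 S between n7,n1
  Y(R15) = 0.01212 S between n2,n3
  L1: short n2↔n4 (DC inductor)
  V1: constraint V(n3)−V(n6) = 5.63
Assemble and solve the 9×9 MNA system:
  V(n1)=3.004  V(n2)=-0.05051  V(n3)=0.01465  V(n4)=-0.05051  V(n5)=-0.05737  V(n6)=-5.615  V(n7)=-0.03978
  i(L1)=-0.04250  i(V1)=-0.002087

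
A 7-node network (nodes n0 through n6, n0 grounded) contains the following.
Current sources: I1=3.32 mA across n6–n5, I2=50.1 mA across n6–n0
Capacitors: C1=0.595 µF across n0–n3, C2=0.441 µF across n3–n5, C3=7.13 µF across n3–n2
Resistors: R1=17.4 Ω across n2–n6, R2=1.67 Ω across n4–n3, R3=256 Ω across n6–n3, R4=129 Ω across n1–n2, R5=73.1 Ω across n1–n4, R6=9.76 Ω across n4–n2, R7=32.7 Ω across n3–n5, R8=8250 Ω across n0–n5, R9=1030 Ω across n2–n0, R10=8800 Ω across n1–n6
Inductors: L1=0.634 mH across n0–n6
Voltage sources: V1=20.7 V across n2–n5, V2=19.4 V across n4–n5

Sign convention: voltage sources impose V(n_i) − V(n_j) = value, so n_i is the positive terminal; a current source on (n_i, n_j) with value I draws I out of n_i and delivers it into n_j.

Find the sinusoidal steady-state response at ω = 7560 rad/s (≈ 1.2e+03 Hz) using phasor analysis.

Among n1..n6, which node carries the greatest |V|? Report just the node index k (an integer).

5

Apply KCL at each of the 6 non-ground nodes and solve the resulting linear system.
Node n1: branches {R4, R5, R10} → V_1 = -0.6354-0.08615j
Node n2: branches {R1, R4, R6, R9, C3, V1} → V_2 = 0.1912-0.08540j
Node n3: branches {C1, R2, R3, R7, C2, C3} → V_3 = -2.029+0.01986j
Node n4: branches {R2, R5, R6, V2} → V_4 = -1.109-0.08540j
Node n5: branches {I1, R7, R8, C2, V1, V2} → V_5 = -20.51-0.08540j
Node n6: branches {I1, I2, R1, R3, L1, R10} → V_6 = -0.04420-0.2287j
Source currents: i(V1)=-0.1590-0.1279j, i(V2)=-0.4116+0.06301j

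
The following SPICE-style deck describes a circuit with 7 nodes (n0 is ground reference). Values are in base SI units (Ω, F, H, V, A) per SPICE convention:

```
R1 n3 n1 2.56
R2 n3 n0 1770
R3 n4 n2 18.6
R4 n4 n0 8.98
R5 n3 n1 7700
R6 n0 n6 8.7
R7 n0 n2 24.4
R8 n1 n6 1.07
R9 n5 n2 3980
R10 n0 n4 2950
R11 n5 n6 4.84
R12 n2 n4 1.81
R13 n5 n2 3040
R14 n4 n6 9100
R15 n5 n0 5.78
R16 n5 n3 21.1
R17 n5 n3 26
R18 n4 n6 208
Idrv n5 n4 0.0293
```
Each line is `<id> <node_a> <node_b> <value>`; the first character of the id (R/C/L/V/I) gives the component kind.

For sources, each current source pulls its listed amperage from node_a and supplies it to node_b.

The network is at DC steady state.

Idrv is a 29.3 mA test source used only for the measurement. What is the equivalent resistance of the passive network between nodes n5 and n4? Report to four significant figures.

Element admittances at DC:
  Y(R1) = 0.3906 S between n3,n1
  Y(R2) = 0.0005650 S between n3,n0
  Y(R3) = 0.05376 S between n4,n2
  Y(R4) = 0.1114 S between n4,n0
  Y(R5) = 0.0001299 S between n3,n1
  Y(R6) = 0.1149 S between n0,n6
  Y(R7) = 0.04098 S between n0,n2
  Y(R8) = 0.9346 S between n1,n6
  Y(R9) = 0.0002513 S between n5,n2
  Y(R10) = 0.0003390 S between n0,n4
  Y(R11) = 0.2066 S between n5,n6
  Y(R12) = 0.5525 S between n2,n4
  Y(R13) = 0.0003289 S between n5,n2
  Y(R14) = 0.0001099 S between n4,n6
  Y(R15) = 0.1730 S between n5,n0
  Y(R16) = 0.04739 S between n5,n3
  Y(R17) = 0.03846 S between n5,n3
  Y(R18) = 0.004808 S between n4,n6
  Idrv: injects 0.0293 A into n4 (from n5)
Assemble and solve the 6×6 MNA system:
  V(n1)=-0.07721  V(n2)=0.1736  V(n3)=-0.08322  V(n4)=0.1857  V(n5)=-0.1111  V(n6)=-0.07470

R_eq = 10.13 Ω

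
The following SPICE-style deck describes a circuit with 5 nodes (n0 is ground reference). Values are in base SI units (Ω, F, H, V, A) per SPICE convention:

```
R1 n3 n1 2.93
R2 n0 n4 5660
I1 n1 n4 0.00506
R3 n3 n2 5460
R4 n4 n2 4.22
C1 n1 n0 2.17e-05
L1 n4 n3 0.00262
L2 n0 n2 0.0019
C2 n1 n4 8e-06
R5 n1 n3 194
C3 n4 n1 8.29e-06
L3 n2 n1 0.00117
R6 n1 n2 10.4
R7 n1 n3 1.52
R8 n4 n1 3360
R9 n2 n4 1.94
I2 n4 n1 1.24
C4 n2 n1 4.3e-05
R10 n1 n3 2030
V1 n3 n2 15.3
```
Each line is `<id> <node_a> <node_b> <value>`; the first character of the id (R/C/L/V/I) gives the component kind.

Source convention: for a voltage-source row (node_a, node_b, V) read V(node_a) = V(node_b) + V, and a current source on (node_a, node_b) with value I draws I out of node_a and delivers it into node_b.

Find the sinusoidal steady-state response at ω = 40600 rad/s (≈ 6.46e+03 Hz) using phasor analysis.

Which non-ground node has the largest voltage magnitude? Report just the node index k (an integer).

Element admittances at ω=40600 rad/s:
  Y(R1) = 0.3413+0.000j S between n3,n1
  Y(R2) = 0.0001767+0.000j S between n0,n4
  I1: injects 0.00506 A into n4 (from n1)
  Y(R3) = 0.0001832+0.000j S between n3,n2
  Y(R4) = 0.2370+0.000j S between n4,n2
  Y(C1) = 0.000+0.8810j S between n1,n0
  Y(L1) = 0.000-0.009401j S between n4,n3
  Y(L2) = 0.000-0.01296j S between n0,n2
  Y(C2) = 0.000+0.3248j S between n1,n4
  Y(R5) = 0.005155+0.000j S between n1,n3
  Y(C3) = 0.000+0.3366j S between n4,n1
  Y(L3) = 0.000-0.02105j S between n2,n1
  Y(R6) = 0.09615+0.000j S between n1,n2
  Y(R7) = 0.6579+0.000j S between n1,n3
  Y(R8) = 0.0002976+0.000j S between n4,n1
  Y(R9) = 0.5155+0.000j S between n2,n4
  I2: injects 1.24 A into n1 (from n4)
  Y(C4) = 0.000+1.746j S between n2,n1
  Y(R10) = 0.0004926+0.000j S between n1,n3
  V1: constraint V(n3)−V(n2) = 15.3
Assemble and solve the 5×5 MNA system:
  V(n1)=-0.05179+0.08075j  V(n2)=-3.444+5.492j  V(n3)=11.86+5.492j  V(n4)=-0.2852+5.542j
  i(V1)=-11.97-5.323j

3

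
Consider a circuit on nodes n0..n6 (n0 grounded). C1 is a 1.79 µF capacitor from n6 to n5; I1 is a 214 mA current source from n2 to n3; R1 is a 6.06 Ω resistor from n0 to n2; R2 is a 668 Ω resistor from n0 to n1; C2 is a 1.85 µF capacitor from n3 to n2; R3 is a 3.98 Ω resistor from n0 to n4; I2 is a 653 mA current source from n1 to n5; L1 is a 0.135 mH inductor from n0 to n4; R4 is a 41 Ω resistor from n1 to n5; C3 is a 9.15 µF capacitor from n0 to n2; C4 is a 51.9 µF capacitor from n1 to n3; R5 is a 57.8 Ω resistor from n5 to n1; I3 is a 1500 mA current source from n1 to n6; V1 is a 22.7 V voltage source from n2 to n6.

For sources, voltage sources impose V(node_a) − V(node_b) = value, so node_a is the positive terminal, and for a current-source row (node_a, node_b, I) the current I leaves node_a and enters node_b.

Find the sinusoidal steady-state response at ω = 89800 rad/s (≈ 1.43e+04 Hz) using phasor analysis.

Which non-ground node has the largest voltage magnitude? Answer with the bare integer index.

Element admittances at ω=89800 rad/s:
  Y(C1) = 0.000+0.1607j S between n6,n5
  I1: injects 0.214 A into n3 (from n2)
  Y(R1) = 0.1650+0.000j S between n0,n2
  Y(R2) = 0.001497+0.000j S between n0,n1
  Y(C2) = 0.000+0.1661j S between n3,n2
  Y(R3) = 0.2513+0.000j S between n0,n4
  I2: injects 0.653 A into n5 (from n1)
  Y(L1) = 0.000-0.08249j S between n0,n4
  Y(R4) = 0.02439+0.000j S between n1,n5
  Y(C3) = 0.000+0.8217j S between n0,n2
  Y(C4) = 0.000+4.661j S between n1,n3
  Y(R5) = 0.01730+0.000j S between n5,n1
  I3: injects 1.5 A into n6 (from n1)
  V1: constraint V(n2)−V(n6) = 22.7
Assemble and solve the 7×7 MNA system:
  V(n1)=-5.866+14.97j  V(n2)=-0.02415-0.01554j  V(n3)=-5.665+14.41j  V(n4)=0.000+0.000j  V(n5)=-17.03-6.974j  V(n6)=-22.72-0.01554j
  i(V1)=-2.619-0.9147j

6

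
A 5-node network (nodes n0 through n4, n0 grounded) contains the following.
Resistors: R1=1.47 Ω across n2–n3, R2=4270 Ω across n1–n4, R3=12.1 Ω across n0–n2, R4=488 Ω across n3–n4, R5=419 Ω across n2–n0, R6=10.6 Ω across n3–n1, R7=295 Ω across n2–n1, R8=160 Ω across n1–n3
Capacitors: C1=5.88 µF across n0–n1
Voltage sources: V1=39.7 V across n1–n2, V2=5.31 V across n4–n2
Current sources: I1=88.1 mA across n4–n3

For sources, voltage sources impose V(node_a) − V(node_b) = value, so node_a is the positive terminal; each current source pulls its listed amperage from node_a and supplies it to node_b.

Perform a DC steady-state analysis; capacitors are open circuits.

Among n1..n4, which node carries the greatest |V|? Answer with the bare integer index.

1

MNA unknowns: 4 node voltages V₁..V_4 plus 2 source currents (V1, V2)
R1: Y=0.6803 on G[2,3]
C1: Y=0.000 on G[0,1]
R2: Y=0.0002342 on G[1,4]
R3: Y=0.08264 on G[0,2]
R4: Y=0.002049 on G[3,4]
R5: Y=0.002387 on G[2,0]
R6: Y=0.09434 on G[3,1]
R7: Y=0.003390 on G[2,1]
R8: Y=0.006250 on G[1,3]
V1: row V1−V2=39.7, i_V1 at 1,2
V2: row V4−V2=5.31, i_V2 at 4,2
I1: z[4]−=0.0881, z[3]+=0.0881
solve → V1=39.70, V2=0.000, V3=5.227, V4=5.310
aux → i_V1=-3.610, i_V2=-0.08022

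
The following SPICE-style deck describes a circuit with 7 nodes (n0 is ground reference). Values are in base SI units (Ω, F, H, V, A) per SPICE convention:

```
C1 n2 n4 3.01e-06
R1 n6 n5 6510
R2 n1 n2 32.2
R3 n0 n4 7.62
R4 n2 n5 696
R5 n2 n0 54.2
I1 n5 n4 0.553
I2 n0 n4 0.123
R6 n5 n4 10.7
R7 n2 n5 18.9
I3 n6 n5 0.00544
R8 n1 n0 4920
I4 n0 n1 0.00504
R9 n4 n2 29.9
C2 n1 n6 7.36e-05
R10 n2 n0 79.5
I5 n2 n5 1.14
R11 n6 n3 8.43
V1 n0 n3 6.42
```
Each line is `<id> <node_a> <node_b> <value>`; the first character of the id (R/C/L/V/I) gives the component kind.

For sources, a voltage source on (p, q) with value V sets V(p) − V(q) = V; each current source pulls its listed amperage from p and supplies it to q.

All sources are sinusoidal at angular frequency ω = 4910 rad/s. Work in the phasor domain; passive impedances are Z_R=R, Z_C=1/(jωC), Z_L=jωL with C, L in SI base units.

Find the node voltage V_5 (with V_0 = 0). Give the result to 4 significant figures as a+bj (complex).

MNA unknowns: 6 node voltages V₁..V_6 plus 1 source current (V1)
C1: Y=0.000+0.01478j on G[2,4]
R1: Y=0.0001536+0.000j on G[6,5]
R2: Y=0.03106+0.000j on G[1,2]
R3: Y=0.1312+0.000j on G[0,4]
R4: Y=0.001437+0.000j on G[2,5]
R5: Y=0.01845+0.000j on G[2,0]
I1: z[5]−=0.553, z[4]+=0.553
I2: z[0]−=0.123, z[4]+=0.123
R6: Y=0.09346+0.000j on G[5,4]
R7: Y=0.05291+0.000j on G[2,5]
I3: z[6]−=0.00544, z[5]+=0.00544
R8: Y=0.0002033+0.000j on G[1,0]
I4: z[0]−=0.00504, z[1]+=0.00504
R9: Y=0.03344+0.000j on G[4,2]
C2: Y=0.000+0.3614j on G[1,6]
R10: Y=0.01258+0.000j on G[2,0]
I5: z[2]−=1.14, z[5]+=1.14
R11: Y=0.1186+0.000j on G[6,3]
V1: row V0−V3=6.42, i_V1 at 0,3
solve → V1=-6.485+0.2238j, V2=-7.053+0.9614j, V3=-6.420+0.000j, V4=2.769-0.4018j, V5=3.156+0.09957j, V6=-6.548+0.1926j
aux → i_V1=0.01523-0.02285j

3.156+0.09957j V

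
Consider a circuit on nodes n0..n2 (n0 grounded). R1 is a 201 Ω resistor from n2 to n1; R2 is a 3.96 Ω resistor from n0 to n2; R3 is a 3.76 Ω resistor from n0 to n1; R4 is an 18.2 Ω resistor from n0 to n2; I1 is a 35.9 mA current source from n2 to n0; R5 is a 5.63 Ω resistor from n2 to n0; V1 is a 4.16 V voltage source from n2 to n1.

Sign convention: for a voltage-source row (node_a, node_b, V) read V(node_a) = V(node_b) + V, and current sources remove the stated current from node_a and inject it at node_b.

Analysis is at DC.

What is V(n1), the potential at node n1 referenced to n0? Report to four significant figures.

-2.735 V

Element admittances at DC:
  Y(R1) = 0.004975 S between n2,n1
  Y(R2) = 0.2525 S between n0,n2
  Y(R3) = 0.2660 S between n0,n1
  Y(R4) = 0.05495 S between n0,n2
  I1: injects 0.0359 A into n0 (from n2)
  Y(R5) = 0.1776 S between n2,n0
  V1: constraint V(n2)−V(n1) = 4.16
Assemble and solve the 3×3 MNA system:
  V(n1)=-2.735  V(n2)=1.425
  i(V1)=-0.7480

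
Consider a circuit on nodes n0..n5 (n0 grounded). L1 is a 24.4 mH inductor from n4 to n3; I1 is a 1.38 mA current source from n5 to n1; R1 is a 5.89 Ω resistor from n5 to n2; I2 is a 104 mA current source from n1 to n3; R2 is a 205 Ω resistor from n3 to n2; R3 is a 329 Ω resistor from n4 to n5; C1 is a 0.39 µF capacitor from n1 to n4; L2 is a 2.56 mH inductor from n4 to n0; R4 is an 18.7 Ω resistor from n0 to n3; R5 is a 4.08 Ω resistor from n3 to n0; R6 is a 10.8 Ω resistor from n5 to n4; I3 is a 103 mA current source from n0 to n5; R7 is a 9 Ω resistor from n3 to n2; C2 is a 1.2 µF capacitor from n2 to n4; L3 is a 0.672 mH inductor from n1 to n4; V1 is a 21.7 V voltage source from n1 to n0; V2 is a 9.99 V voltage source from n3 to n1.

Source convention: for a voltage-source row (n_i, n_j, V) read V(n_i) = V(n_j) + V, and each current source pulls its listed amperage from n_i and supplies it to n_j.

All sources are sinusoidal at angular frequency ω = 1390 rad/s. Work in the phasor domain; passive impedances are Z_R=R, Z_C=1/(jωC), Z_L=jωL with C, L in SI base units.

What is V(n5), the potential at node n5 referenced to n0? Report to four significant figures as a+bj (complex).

Element admittances at ω=1390 rad/s:
  Y(L1) = 0.000-0.02948j S between n4,n3
  I1: injects 0.00138 A into n1 (from n5)
  Y(R1) = 0.1698+0.000j S between n5,n2
  I2: injects 0.104 A into n3 (from n1)
  Y(R2) = 0.004878+0.000j S between n3,n2
  Y(R3) = 0.003040+0.000j S between n4,n5
  Y(C1) = 0.000+0.0005421j S between n1,n4
  Y(L2) = 0.000-0.2810j S between n4,n0
  Y(R4) = 0.05348+0.000j S between n0,n3
  Y(R5) = 0.2451+0.000j S between n3,n0
  Y(R6) = 0.09259+0.000j S between n5,n4
  I3: injects 0.103 A into n5 (from n0)
  Y(R7) = 0.1111+0.000j S between n3,n2
  Y(C2) = 0.000+0.001668j S between n2,n4
  Y(L3) = 0.000-1.071j S between n1,n4
  V1: constraint V(n1)−V(n0) = 21.7
  V2: constraint V(n3)−V(n1) = 9.99
Assemble and solve the 7×7 MNA system:
  V(n1)=21.70+0.000j  V(n2)=27.15+0.06613j  V(n3)=31.69+0.000j  V(n4)=17.50+0.4547j  V(n5)=24.06+0.2061j
  i(V1)=-9.487+4.918j  i(V2)=-9.871+0.4260j

24.06+0.2061j V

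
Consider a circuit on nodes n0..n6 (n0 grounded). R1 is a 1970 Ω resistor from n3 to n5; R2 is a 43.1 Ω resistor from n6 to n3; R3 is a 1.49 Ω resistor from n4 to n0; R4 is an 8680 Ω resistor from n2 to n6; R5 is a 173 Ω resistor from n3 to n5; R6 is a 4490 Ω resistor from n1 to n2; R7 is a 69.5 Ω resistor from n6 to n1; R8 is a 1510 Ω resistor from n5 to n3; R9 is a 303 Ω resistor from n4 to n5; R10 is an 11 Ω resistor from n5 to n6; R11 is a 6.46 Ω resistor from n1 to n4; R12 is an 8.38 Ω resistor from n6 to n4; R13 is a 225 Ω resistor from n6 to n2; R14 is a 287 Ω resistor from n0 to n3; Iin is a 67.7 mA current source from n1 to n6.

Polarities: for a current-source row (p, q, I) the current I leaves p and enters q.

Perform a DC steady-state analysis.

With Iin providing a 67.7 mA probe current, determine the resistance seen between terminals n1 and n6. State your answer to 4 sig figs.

Element admittances at DC:
  Y(R1) = 0.0005076 S between n3,n5
  Y(R2) = 0.02320 S between n6,n3
  Y(R3) = 0.6711 S between n4,n0
  Y(R4) = 0.0001152 S between n2,n6
  Y(R5) = 0.005780 S between n3,n5
  Y(R6) = 0.0002227 S between n1,n2
  Y(R7) = 0.01439 S between n6,n1
  Y(R8) = 0.0006623 S between n5,n3
  Y(R9) = 0.003300 S between n4,n5
  Y(R10) = 0.09091 S between n5,n6
  Y(R11) = 0.1548 S between n1,n4
  Y(R12) = 0.1193 S between n6,n4
  Y(R13) = 0.004444 S between n6,n2
  Y(R14) = 0.003484 S between n0,n3
  Iin: injects 0.0677 A into n6 (from n1)
Assemble and solve the 6×6 MNA system:
  V(n1)=-0.3633  V(n2)=0.4057  V(n3)=0.3937  V(n4)=-0.002044  V(n5)=0.4253  V(n6)=0.4433

R_eq = 11.91 Ω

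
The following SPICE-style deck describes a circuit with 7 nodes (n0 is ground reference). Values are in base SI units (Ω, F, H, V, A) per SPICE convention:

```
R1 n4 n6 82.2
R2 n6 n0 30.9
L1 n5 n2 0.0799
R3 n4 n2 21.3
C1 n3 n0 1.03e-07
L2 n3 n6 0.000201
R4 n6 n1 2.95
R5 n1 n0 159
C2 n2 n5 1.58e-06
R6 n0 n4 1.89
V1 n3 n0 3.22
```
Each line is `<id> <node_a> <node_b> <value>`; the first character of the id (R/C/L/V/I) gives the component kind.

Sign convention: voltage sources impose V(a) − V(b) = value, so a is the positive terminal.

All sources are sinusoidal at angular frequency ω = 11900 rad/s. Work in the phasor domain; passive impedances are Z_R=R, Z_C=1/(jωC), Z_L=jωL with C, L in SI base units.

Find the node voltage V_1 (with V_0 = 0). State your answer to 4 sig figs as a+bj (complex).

3.116-0.3759j V

Element admittances at ω=11900 rad/s:
  Y(R1) = 0.01217+0.000j S between n4,n6
  Y(R2) = 0.03236+0.000j S between n6,n0
  Y(L1) = 0.000-0.001052j S between n5,n2
  Y(R3) = 0.04695+0.000j S between n4,n2
  Y(C1) = 0.000+0.001226j S between n3,n0
  Y(L2) = 0.000-0.4181j S between n3,n6
  Y(R4) = 0.3390+0.000j S between n6,n1
  Y(R5) = 0.006289+0.000j S between n1,n0
  Y(C2) = 0.000+0.01880j S between n2,n5
  Y(R6) = 0.5291+0.000j S between n0,n4
  V1: constraint V(n3)−V(n0) = 3.22
Assemble and solve the 7×7 MNA system:
  V(n1)=3.116-0.3759j  V(n2)=0.07133-0.008604j  V(n3)=3.220+0.000j  V(n4)=0.07133-0.008604j  V(n5)=0.07133-0.008604j  V(n6)=3.174-0.3828j
  i(V1)=-0.1601+0.01536j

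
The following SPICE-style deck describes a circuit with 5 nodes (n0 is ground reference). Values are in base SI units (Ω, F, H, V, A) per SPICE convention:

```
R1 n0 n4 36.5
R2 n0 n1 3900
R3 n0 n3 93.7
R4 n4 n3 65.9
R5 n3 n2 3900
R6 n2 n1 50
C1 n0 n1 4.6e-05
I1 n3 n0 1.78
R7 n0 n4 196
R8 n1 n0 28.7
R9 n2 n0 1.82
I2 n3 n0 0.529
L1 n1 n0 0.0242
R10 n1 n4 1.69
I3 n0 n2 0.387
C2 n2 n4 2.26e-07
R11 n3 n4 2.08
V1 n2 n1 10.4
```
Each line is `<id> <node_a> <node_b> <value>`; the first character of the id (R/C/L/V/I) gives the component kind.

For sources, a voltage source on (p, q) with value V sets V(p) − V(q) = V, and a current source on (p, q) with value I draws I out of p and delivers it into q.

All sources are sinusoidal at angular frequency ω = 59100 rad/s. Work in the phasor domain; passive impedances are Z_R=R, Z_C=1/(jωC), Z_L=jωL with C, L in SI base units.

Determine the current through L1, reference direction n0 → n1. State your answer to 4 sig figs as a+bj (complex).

Element admittances at ω=59100 rad/s:
  Y(R1) = 0.02740+0.000j S between n0,n4
  Y(R2) = 0.0002564+0.000j S between n0,n1
  Y(R3) = 0.01067+0.000j S between n0,n3
  Y(R4) = 0.01517+0.000j S between n4,n3
  Y(R5) = 0.0002564+0.000j S between n3,n2
  Y(R6) = 0.02000+0.000j S between n2,n1
  Y(C1) = 0.000+2.719j S between n0,n1
  I1: injects 1.78 A into n0 (from n3)
  Y(R7) = 0.005102+0.000j S between n0,n4
  Y(R8) = 0.03484+0.000j S between n1,n0
  Y(R9) = 0.5495+0.000j S between n2,n0
  I2: injects 0.529 A into n0 (from n3)
  Y(L1) = 0.000-0.0006992j S between n1,n0
  Y(R10) = 0.5917+0.000j S between n1,n4
  I3: injects 0.387 A into n2 (from n0)
  Y(C2) = 0.000+0.01336j S between n2,n4
  Y(R11) = 0.4808+0.000j S between n3,n4
  V1: constraint V(n2)−V(n1) = 10.4
Assemble and solve the 5×5 MNA system:
  V(n1)=-0.6015+2.597j  V(n2)=9.798+2.597j  V(n3)=-8.574+2.657j  V(n4)=-4.113+2.714j
  i(V1)=-5.211-1.613j

-0.001816-0.0004206j A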